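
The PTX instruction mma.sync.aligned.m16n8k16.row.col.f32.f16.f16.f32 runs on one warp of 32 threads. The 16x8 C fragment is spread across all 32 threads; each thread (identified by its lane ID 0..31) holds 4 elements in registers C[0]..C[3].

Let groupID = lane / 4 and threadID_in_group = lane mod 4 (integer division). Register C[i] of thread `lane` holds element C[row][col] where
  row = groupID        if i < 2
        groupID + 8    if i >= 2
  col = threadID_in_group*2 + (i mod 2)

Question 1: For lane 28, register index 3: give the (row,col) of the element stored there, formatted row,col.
lane 28=>28/4=7, 28 mod 4=0
i=3  r:7+8=>15  c:2·0+1=>1

15,1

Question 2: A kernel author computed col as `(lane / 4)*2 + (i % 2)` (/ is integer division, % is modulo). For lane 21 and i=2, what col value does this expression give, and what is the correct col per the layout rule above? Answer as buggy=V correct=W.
buggy=10 correct=2

`(lane / 4)*2 + (i % 2)`[21,2]⇒10
21: gr=5,th=1
[2] (5+8,1*2+0) = (13,2)
col: 10 vs 2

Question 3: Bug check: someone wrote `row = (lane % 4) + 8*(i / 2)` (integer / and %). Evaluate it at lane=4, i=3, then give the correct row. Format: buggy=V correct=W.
buggy=8 correct=9

`(lane % 4) + 8*(i / 2)`[4,3]=>8
lane 4: grp=1 (4/4), tig=0 (4%4)
i=3: r=1+8=9, c=0*2+1=1
row: 8 vs 9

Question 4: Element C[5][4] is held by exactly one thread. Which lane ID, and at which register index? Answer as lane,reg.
22,0

r=5⇒gr=5,Rb=0  c=4⇒th=2,odd=0
L=5*4+2=22  i=0*2+0=0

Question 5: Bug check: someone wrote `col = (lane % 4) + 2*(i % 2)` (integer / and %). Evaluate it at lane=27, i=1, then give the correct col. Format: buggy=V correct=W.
buggy=5 correct=7

`(lane % 4) + 2*(i % 2)`[27,1]->5
lane 27->27/4=6, 27 mod 4=3
i=1  r:6+0->6  c:2·3+1->7
col: 5 vs 7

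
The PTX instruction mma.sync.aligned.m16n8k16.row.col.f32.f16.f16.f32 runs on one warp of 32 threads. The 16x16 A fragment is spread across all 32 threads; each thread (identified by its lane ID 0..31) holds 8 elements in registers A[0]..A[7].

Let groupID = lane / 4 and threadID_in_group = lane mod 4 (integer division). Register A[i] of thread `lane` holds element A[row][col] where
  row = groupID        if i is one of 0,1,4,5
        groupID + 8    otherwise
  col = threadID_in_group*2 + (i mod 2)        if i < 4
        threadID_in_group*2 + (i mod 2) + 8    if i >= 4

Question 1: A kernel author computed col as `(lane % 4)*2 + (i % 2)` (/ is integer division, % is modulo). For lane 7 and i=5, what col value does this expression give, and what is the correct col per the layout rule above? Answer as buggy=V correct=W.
buggy=7 correct=15

`(lane % 4)*2 + (i % 2)`[7,5]⇒7
L=7⇒gr=7>>2=1, th=7&3=3
[5]⇒row 1+0=1  col 3·2+1+8=15
col: 7 vs 15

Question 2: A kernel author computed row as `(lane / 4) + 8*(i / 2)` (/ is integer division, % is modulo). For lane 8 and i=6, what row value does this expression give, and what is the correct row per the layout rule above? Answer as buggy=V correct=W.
buggy=26 correct=10

`(lane / 4) + 8*(i / 2)`[8,6]->26
lane 8->8/4=2, 8 mod 4=0
i=6  r:2+8->10  c:2·0+0+8->8
row: 26 vs 10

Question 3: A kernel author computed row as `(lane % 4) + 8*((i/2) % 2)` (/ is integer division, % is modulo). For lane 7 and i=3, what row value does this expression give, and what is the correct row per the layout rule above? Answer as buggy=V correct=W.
buggy=11 correct=9

`(lane % 4) + 8*((i/2) % 2)`[7,3]->11
lane 7->7/4=1, 7 mod 4=3
i=3  r:1+8->9  c:2·3+1+0->7
row: 11 vs 9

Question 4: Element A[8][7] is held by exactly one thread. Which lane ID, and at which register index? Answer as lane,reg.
r=8→G=0,rhi=1  c=7→chi=0,T=3,p=1
L=0*4+3=3  i=0*4+1*2+1=3

3,3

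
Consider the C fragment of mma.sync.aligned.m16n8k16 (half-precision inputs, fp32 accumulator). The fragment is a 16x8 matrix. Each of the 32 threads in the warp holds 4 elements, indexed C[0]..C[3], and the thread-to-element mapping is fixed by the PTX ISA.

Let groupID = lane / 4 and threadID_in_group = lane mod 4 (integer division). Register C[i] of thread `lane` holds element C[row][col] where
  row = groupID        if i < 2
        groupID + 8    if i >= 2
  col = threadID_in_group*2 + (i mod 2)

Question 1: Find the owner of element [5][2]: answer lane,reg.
21,0

r=5⇒gr=5,Rb=0  c=2⇒th=1,odd=0
L=5*4+1=21  i=0*2+0=0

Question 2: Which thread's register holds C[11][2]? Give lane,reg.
13,2

r:11=>grp=3,rB=1  c:2=>tig=1,lo=0
L=3*4+1=13  i=1*2+0=2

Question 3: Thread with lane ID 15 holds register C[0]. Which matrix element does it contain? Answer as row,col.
3,6

15: g=3,t=3
[0] (3+0,3*2+0) = (3,6)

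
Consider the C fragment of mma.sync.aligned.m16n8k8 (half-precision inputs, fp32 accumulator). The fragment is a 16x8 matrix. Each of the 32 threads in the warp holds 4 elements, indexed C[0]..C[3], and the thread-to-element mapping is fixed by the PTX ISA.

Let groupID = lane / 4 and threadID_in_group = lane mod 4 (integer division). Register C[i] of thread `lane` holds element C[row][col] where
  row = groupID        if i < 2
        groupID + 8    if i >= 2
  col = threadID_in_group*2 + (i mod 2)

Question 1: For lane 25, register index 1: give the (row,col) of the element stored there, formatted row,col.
lane 25->25/4=6, 25 mod 4=1
i=1  r:6+0->6  c:2·1+1->3

6,3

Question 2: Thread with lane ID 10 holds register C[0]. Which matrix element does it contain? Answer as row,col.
2,4

10: g=2,t=2
[0] (2+0,2*2+0) = (2,4)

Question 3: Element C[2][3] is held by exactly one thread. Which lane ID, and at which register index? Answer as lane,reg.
r=2→G=2,rhi=0  c=3→T=1,p=1
L=2*4+1=9  i=0*2+1=1

9,1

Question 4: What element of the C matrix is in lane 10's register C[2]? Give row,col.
10,4

lane 10->10/4=2, 10 mod 4=2
i=2  r:2+8->10  c:2·2+0->4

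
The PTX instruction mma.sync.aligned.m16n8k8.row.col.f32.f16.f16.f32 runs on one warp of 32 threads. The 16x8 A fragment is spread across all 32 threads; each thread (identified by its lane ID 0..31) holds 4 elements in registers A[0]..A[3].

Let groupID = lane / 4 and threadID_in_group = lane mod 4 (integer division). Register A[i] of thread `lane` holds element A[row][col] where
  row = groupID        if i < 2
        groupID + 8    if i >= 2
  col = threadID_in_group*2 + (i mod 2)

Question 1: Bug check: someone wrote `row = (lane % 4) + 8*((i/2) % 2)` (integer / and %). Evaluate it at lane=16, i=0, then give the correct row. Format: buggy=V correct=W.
`(lane % 4) + 8*((i/2) % 2)`[16,0]->0
lane 16: gid=4 (16/4), tid=0 (16%4)
i=0: r=4+0=4, c=0*2+0=0
row: 0 vs 4

buggy=0 correct=4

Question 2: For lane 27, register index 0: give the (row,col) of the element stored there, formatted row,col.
27: G=6,T=3
[0] (6+0,3*2+0) = (6,6)

6,6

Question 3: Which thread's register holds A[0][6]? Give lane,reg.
3,0

r: 0->gid=0,r8=0  c: 6->tid=3,i&1=0
L=0*4+3=3  i=0*2+0=0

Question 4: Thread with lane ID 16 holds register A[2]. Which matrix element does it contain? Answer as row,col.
12,0

L=16->g=16>>2=4, t=16&3=0
[2]->row 4+8=12  col 0·2+0=0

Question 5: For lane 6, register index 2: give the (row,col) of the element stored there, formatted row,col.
9,4

L=6=>grp=6>>2=1, tig=6&3=2
[2]=>row 1+8=9  col 2·2+0=4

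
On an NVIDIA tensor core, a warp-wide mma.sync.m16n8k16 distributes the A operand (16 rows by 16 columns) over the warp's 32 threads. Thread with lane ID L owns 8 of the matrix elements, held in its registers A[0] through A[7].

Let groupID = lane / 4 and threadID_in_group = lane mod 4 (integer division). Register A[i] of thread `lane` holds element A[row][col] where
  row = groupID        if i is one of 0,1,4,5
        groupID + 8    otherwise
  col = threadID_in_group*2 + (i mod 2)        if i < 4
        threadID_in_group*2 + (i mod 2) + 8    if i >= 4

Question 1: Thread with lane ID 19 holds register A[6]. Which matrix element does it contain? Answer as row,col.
12,14

19: G=4,T=3
[6] (4+8,3*2+0+8) = (12,14)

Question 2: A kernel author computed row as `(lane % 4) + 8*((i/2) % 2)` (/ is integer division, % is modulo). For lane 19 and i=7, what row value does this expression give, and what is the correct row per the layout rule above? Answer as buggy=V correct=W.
buggy=11 correct=12

`(lane % 4) + 8*((i/2) % 2)`[19,7]->11
19: gid=4,tid=3
[7] (4+8,3*2+1+8) = (12,15)
row: 11 vs 12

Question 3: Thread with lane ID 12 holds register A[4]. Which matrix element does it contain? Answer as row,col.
12: g=3,t=0
[4] (3+0,0*2+0+8) = (3,8)

3,8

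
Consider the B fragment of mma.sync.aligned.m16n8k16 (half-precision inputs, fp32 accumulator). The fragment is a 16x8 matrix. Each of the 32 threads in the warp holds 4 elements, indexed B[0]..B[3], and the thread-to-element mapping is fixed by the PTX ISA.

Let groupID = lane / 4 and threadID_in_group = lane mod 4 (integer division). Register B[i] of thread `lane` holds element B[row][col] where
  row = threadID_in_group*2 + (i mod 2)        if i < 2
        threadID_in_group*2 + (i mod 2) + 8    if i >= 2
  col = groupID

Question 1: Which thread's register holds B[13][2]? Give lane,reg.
c: 2->gid=2  r: 13->r8=1,tid=2,i&1=1
L=2*4+2=10  i=1*2+1=3

10,3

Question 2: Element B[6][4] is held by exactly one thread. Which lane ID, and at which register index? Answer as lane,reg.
c=4→G=4  r=6→rhi=0,T=3,p=0
L=4*4+3=19  i=0*2+0=0

19,0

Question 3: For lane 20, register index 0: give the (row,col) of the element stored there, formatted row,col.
0,5

L=20=>grp=20>>2=5, tig=20&3=0
[0]=>row 0·2+0+0=0  col grp=5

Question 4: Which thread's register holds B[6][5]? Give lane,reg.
23,0

c:5=>grp=5  r:6=>rB=0,tig=3,lo=0
L=5*4+3=23  i=0*2+0=0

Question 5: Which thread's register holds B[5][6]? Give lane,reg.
c=6->g=6  r=5->rb=0,t=2,b0=1
L=6*4+2=26  i=0*2+1=1

26,1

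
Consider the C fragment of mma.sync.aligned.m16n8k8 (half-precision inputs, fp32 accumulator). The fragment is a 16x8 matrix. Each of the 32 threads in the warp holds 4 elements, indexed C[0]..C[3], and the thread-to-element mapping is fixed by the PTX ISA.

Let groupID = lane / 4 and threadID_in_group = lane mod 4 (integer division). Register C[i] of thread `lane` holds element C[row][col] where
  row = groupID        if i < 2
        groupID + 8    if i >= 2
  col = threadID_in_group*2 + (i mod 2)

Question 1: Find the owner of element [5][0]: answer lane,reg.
r: 5->gid=5,r8=0  c: 0->tid=0,i&1=0
L=5*4+0=20  i=0*2+0=0

20,0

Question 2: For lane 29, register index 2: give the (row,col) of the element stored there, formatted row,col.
lane 29->29/4=7, 29 mod 4=1
i=2  r:7+8->15  c:2·1+0->2

15,2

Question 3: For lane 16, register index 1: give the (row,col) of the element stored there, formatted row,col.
4,1

lane 16: grp=4 (16/4), tig=0 (16%4)
i=1: r=4+0=4, c=0*2+1=1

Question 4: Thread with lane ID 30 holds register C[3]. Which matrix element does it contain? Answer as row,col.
15,5

lane 30->30/4=7, 30 mod 4=2
i=3  r:7+8->15  c:2·2+1->5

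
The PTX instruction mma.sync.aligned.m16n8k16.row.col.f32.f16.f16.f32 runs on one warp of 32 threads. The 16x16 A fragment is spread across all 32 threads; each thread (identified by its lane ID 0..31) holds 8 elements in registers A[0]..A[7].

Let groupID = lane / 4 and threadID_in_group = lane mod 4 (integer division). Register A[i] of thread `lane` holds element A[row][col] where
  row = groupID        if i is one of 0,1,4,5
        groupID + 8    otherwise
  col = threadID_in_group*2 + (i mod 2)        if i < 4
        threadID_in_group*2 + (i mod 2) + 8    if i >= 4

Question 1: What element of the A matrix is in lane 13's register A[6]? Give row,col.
L=13=>grp=13>>2=3, tig=13&3=1
[6]=>row 3+8=11  col 1·2+0+8=10

11,10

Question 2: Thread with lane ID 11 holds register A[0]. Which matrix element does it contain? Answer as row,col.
11: G=2,T=3
[0] (2+0,3*2+0+0) = (2,6)

2,6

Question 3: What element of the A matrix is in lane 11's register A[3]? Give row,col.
L=11→G=11>>2=2, T=11&3=3
[3]→row 2+8=10  col 3·2+1+0=7

10,7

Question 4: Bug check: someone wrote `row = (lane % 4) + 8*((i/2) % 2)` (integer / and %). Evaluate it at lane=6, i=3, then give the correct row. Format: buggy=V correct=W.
buggy=10 correct=9

`(lane % 4) + 8*((i/2) % 2)`[6,3]⇒10
lane 6⇒6/4=1, 6 mod 4=2
i=3  r:1+8⇒9  c:2·2+1+0⇒5
row: 10 vs 9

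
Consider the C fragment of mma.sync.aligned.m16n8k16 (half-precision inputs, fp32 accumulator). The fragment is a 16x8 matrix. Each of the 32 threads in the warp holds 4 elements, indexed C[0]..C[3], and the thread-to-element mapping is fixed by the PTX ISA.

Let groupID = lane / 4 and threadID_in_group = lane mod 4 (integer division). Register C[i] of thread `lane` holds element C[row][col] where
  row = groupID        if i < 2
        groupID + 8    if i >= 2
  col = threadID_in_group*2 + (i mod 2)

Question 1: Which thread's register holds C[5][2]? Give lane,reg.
21,0

r:5=>grp=5,rB=0  c:2=>tig=1,lo=0
L=5*4+1=21  i=0*2+0=0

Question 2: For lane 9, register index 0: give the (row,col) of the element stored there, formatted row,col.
lane 9⇒9/4=2, 9 mod 4=1
i=0  r:2+0⇒2  c:2·1+0⇒2

2,2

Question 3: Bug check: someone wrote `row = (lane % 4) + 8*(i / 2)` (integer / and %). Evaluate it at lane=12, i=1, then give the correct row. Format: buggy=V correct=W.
`(lane % 4) + 8*(i / 2)`[12,1]→0
L=12→G=12>>2=3, T=12&3=0
[1]→row 3+0=3  col 0·2+1=1
row: 0 vs 3

buggy=0 correct=3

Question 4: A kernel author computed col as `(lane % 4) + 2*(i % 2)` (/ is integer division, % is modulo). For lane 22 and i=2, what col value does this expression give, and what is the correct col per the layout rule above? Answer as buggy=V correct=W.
`(lane % 4) + 2*(i % 2)`[22,2]⇒2
lane 22⇒22/4=5, 22 mod 4=2
i=2  r:5+8⇒13  c:2·2+0⇒4
col: 2 vs 4

buggy=2 correct=4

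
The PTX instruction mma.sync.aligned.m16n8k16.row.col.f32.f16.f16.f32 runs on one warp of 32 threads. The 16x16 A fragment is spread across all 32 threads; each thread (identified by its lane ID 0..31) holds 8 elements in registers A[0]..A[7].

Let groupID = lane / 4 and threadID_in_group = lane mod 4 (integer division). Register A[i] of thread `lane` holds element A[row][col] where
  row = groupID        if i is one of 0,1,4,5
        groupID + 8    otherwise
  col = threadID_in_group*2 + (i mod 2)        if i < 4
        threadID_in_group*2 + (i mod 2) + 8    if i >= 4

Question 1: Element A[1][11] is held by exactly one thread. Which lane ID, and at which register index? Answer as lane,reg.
5,5

r=1->g=1,rb=0  c=11->cb=1,t=1,b0=1
L=1*4+1=5  i=1*4+0*2+1=5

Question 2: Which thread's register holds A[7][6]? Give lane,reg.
r=7⇒gr=7,Rb=0  c=6⇒Cb=0,th=3,odd=0
L=7*4+3=31  i=0*4+0*2+0=0

31,0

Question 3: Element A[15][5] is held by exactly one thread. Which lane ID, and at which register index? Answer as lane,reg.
r: 15->gid=7,r8=1  c: 5->c8=0,tid=2,i&1=1
L=7*4+2=30  i=0*4+1*2+1=3

30,3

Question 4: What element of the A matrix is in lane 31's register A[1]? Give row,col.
lane 31⇒31/4=7, 31 mod 4=3
i=1  r:7+0⇒7  c:2·3+1+0⇒7

7,7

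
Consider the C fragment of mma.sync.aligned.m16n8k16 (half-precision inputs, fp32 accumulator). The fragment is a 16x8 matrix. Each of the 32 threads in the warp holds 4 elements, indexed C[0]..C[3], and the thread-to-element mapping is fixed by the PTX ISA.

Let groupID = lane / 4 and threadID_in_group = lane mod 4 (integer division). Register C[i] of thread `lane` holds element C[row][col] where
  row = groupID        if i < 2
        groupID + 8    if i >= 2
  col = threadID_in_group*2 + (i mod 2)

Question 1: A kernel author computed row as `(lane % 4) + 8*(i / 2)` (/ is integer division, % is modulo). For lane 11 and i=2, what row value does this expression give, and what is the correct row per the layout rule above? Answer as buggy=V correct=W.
buggy=11 correct=10

`(lane % 4) + 8*(i / 2)`[11,2]=>11
11: grp=2,tig=3
[2] (2+8,3*2+0) = (10,6)
row: 11 vs 10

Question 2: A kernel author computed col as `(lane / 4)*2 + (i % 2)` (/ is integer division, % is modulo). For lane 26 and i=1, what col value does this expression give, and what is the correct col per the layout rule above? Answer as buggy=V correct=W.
`(lane / 4)*2 + (i % 2)`[26,1]->13
lane 26: gid=6 (26/4), tid=2 (26%4)
i=1: r=6+0=6, c=2*2+1=5
col: 13 vs 5

buggy=13 correct=5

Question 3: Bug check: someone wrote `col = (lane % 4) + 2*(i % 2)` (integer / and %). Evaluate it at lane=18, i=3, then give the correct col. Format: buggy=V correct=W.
buggy=4 correct=5

`(lane % 4) + 2*(i % 2)`[18,3]→4
lane 18: G=4 (18/4), T=2 (18%4)
i=3: r=4+8=12, c=2*2+1=5
col: 4 vs 5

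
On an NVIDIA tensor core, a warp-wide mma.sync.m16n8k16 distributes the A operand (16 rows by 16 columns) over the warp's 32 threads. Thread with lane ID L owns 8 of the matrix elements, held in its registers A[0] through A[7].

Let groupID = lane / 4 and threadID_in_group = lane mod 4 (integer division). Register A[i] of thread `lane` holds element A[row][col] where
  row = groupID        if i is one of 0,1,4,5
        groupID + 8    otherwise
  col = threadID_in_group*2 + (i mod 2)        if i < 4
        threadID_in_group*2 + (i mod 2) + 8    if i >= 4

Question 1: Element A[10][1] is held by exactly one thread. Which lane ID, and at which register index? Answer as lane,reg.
8,3

r=10->g=2,rb=1  c=1->cb=0,t=0,b0=1
L=2*4+0=8  i=0*4+1*2+1=3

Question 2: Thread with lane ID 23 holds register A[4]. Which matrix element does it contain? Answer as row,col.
5,14

23: gid=5,tid=3
[4] (5+0,3*2+0+8) = (5,14)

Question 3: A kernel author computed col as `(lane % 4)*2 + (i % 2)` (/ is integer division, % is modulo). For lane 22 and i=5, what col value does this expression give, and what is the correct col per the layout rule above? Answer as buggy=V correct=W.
`(lane % 4)*2 + (i % 2)`[22,5]=>5
lane 22: grp=5 (22/4), tig=2 (22%4)
i=5: r=5+0=5, c=2*2+1+8=13
col: 5 vs 13

buggy=5 correct=13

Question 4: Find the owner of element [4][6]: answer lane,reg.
r:4=>grp=4,rB=0  c:6=>cB=0,tig=3,lo=0
L=4*4+3=19  i=0*4+0*2+0=0

19,0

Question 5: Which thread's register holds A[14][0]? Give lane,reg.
r=14⇒gr=6,Rb=1  c=0⇒Cb=0,th=0,odd=0
L=6*4+0=24  i=0*4+1*2+0=2

24,2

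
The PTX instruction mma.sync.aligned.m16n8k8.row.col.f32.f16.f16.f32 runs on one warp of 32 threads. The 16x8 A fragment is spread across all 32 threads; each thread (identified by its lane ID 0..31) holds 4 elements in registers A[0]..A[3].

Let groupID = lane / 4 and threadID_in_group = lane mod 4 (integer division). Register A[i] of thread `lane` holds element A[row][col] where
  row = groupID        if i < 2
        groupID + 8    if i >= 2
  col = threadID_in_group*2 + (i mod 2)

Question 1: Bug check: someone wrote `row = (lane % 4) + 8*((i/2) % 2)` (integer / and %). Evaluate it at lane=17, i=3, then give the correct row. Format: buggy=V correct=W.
`(lane % 4) + 8*((i/2) % 2)`[17,3]⇒9
L=17⇒gr=17>>2=4, th=17&3=1
[3]⇒row 4+8=12  col 1·2+1=3
row: 9 vs 12

buggy=9 correct=12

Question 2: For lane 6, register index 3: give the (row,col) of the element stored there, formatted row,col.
9,5

6: g=1,t=2
[3] (1+8,2*2+1) = (9,5)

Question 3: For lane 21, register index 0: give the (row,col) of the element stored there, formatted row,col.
lane 21: gid=5 (21/4), tid=1 (21%4)
i=0: r=5+0=5, c=1*2+0=2

5,2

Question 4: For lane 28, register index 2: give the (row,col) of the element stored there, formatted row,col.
15,0

lane 28->28/4=7, 28 mod 4=0
i=2  r:7+8->15  c:2·0+0->0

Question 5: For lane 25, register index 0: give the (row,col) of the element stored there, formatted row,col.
6,2

25: grp=6,tig=1
[0] (6+0,1*2+0) = (6,2)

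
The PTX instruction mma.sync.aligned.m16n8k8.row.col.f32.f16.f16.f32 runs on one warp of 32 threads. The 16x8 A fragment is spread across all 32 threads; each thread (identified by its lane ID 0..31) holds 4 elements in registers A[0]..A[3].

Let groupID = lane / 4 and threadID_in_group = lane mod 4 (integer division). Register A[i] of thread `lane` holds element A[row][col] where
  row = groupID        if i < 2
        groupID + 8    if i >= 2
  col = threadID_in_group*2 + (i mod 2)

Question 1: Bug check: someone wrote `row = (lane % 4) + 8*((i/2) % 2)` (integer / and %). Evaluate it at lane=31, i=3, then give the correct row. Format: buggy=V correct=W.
buggy=11 correct=15

`(lane % 4) + 8*((i/2) % 2)`[31,3]⇒11
lane 31: gr=7 (31/4), th=3 (31%4)
i=3: r=7+8=15, c=3*2+1=7
row: 11 vs 15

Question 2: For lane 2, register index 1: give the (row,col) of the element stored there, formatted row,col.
0,5

lane 2: g=0 (2/4), t=2 (2%4)
i=1: r=0+0=0, c=2*2+1=5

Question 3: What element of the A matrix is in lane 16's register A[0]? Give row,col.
4,0

16: grp=4,tig=0
[0] (4+0,0*2+0) = (4,0)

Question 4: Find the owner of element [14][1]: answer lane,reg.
24,3

r:14=>grp=6,rB=1  c:1=>tig=0,lo=1
L=6*4+0=24  i=1*2+1=3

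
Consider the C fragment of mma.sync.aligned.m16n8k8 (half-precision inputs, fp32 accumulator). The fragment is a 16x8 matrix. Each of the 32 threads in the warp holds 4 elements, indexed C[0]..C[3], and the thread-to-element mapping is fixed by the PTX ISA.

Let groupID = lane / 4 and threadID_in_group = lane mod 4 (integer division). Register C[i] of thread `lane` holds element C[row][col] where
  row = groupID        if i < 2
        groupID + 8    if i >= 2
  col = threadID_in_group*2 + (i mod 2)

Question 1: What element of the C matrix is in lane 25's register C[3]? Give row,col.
14,3

lane 25⇒25/4=6, 25 mod 4=1
i=3  r:6+8⇒14  c:2·1+1⇒3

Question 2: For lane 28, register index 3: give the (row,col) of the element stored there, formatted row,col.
L=28->g=28>>2=7, t=28&3=0
[3]->row 7+8=15  col 0·2+1=1

15,1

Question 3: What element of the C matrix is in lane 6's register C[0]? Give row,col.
1,4

L=6=>grp=6>>2=1, tig=6&3=2
[0]=>row 1+0=1  col 2·2+0=4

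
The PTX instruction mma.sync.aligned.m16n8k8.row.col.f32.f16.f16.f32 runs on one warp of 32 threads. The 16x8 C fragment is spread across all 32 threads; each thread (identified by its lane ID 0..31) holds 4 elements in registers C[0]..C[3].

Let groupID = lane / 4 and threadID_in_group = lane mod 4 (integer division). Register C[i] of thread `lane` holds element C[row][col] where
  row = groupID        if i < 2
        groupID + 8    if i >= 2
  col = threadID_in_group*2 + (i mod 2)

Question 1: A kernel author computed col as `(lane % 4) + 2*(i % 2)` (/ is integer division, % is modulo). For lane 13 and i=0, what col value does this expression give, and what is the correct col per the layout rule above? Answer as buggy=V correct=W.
buggy=1 correct=2

`(lane % 4) + 2*(i % 2)`[13,0]⇒1
lane 13: gr=3 (13/4), th=1 (13%4)
i=0: r=3+0=3, c=1*2+0=2
col: 1 vs 2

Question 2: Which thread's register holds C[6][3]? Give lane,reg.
r=6⇒gr=6,Rb=0  c=3⇒th=1,odd=1
L=6*4+1=25  i=0*2+1=1

25,1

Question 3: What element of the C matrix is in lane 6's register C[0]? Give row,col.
6: gr=1,th=2
[0] (1+0,2*2+0) = (1,4)

1,4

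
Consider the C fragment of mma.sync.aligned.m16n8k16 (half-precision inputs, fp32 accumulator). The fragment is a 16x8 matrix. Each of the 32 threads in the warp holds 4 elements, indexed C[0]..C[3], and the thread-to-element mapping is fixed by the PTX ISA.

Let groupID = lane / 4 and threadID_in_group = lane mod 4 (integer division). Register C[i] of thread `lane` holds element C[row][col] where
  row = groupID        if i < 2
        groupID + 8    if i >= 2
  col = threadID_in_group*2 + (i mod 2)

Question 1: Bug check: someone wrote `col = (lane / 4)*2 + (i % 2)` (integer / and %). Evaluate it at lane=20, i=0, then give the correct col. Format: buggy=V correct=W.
`(lane / 4)*2 + (i % 2)`[20,0]=>10
L=20=>grp=20>>2=5, tig=20&3=0
[0]=>row 5+0=5  col 0·2+0=0
col: 10 vs 0

buggy=10 correct=0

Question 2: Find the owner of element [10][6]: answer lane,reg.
r: 10->gid=2,r8=1  c: 6->tid=3,i&1=0
L=2*4+3=11  i=1*2+0=2

11,2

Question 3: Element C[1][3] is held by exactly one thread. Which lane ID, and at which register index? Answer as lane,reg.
5,1

r=1⇒gr=1,Rb=0  c=3⇒th=1,odd=1
L=1*4+1=5  i=0*2+1=1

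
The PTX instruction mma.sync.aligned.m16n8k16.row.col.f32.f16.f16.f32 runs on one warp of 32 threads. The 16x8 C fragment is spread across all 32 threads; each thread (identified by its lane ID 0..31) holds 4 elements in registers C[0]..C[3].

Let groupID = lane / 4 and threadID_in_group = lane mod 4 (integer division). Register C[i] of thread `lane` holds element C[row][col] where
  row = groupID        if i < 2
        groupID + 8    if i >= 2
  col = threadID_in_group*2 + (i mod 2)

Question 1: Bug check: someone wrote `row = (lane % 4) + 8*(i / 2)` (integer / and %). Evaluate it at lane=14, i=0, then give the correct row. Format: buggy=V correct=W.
buggy=2 correct=3

`(lane % 4) + 8*(i / 2)`[14,0]->2
L=14->g=14>>2=3, t=14&3=2
[0]->row 3+0=3  col 2·2+0=4
row: 2 vs 3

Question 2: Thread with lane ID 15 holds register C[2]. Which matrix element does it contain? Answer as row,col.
11,6

lane 15->15/4=3, 15 mod 4=3
i=2  r:3+8->11  c:2·3+0->6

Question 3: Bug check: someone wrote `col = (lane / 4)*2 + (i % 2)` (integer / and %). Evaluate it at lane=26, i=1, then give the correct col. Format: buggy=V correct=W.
buggy=13 correct=5

`(lane / 4)*2 + (i % 2)`[26,1]=>13
lane 26: grp=6 (26/4), tig=2 (26%4)
i=1: r=6+0=6, c=2*2+1=5
col: 13 vs 5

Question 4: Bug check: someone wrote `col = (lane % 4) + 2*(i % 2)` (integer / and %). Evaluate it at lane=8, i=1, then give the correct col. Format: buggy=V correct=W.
`(lane % 4) + 2*(i % 2)`[8,1]→2
8: G=2,T=0
[1] (2+0,0*2+1) = (2,1)
col: 2 vs 1

buggy=2 correct=1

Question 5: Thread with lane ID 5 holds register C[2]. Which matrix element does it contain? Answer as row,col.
9,2

L=5->gid=5>>2=1, tid=5&3=1
[2]->row 1+8=9  col 1·2+0=2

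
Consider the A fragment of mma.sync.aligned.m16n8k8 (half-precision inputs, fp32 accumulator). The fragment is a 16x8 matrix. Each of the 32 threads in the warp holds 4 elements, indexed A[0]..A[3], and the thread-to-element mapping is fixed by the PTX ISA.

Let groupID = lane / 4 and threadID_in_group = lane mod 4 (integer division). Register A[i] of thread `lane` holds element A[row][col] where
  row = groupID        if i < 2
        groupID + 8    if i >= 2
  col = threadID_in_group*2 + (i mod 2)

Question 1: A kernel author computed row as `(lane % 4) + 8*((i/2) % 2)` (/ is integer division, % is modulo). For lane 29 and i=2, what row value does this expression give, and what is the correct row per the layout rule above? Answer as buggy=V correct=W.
`(lane % 4) + 8*((i/2) % 2)`[29,2]->9
L=29->g=29>>2=7, t=29&3=1
[2]->row 7+8=15  col 1·2+0=2
row: 9 vs 15

buggy=9 correct=15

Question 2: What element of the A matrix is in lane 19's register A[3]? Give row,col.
19: gid=4,tid=3
[3] (4+8,3*2+1) = (12,7)

12,7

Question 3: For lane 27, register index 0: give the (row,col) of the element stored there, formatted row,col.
L=27⇒gr=27>>2=6, th=27&3=3
[0]⇒row 6+0=6  col 3·2+0=6

6,6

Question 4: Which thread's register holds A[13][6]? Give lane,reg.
r=13→G=5,rhi=1  c=6→T=3,p=0
L=5*4+3=23  i=1*2+0=2

23,2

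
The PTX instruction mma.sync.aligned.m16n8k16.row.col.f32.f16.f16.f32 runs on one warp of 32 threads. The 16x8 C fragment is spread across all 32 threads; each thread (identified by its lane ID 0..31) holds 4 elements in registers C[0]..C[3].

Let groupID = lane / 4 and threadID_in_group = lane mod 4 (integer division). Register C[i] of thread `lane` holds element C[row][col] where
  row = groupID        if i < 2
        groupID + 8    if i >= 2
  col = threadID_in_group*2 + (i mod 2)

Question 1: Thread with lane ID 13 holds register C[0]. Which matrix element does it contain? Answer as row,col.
3,2

lane 13: grp=3 (13/4), tig=1 (13%4)
i=0: r=3+0=3, c=1*2+0=2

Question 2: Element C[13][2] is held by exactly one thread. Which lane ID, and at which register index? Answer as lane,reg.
21,2

r=13->g=5,rb=1  c=2->t=1,b0=0
L=5*4+1=21  i=1*2+0=2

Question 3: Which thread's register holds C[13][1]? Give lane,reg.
r: 13->gid=5,r8=1  c: 1->tid=0,i&1=1
L=5*4+0=20  i=1*2+1=3

20,3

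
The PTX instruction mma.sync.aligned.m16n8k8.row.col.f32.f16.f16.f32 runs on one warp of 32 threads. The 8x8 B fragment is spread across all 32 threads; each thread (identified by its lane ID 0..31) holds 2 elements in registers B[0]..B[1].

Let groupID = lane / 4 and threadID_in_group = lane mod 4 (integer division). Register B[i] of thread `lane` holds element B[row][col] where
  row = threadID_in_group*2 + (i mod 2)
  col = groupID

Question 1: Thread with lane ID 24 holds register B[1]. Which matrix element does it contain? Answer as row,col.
L=24⇒gr=24>>2=6, th=24&3=0
[1]⇒row 0·2+1=1  col gr=6

1,6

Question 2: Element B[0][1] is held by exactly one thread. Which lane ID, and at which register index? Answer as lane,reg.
4,0

c=1→G=1  r=0→T=0,p=0
L=1*4+0=4  i=0=0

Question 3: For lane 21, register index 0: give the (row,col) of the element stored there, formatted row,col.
2,5

21: G=5,T=1
[0] (1*2+0,5) = (2,5)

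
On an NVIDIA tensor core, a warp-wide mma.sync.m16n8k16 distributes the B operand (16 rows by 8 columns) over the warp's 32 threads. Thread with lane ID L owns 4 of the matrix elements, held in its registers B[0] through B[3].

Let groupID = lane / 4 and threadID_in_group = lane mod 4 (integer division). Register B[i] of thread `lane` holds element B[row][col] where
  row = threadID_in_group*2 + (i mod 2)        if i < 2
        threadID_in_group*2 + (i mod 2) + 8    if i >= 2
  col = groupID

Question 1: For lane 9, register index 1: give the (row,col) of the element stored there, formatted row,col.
3,2

L=9→G=9>>2=2, T=9&3=1
[1]→row 1·2+1+0=3  col G=2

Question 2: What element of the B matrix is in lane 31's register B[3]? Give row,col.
15,7

lane 31: gid=7 (31/4), tid=3 (31%4)
i=3: r=3*2+1+8=15, c=gid=7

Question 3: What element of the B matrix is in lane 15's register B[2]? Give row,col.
14,3

L=15⇒gr=15>>2=3, th=15&3=3
[2]⇒row 3·2+0+8=14  col gr=3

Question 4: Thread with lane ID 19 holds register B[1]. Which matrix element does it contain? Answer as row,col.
7,4

lane 19: grp=4 (19/4), tig=3 (19%4)
i=1: r=3*2+1+0=7, c=grp=4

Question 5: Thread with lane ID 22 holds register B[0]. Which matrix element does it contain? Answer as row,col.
lane 22⇒22/4=5, 22 mod 4=2
i=0  r:2·2+0+0⇒4  c:5

4,5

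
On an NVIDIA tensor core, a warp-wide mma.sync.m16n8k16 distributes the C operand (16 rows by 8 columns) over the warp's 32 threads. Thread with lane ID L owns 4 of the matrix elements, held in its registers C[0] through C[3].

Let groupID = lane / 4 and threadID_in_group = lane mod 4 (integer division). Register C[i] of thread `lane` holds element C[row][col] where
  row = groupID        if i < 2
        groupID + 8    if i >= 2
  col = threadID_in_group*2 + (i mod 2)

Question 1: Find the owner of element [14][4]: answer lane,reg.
26,2

r:14=>grp=6,rB=1  c:4=>tig=2,lo=0
L=6*4+2=26  i=1*2+0=2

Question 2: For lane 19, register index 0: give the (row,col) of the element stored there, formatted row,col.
4,6

lane 19->19/4=4, 19 mod 4=3
i=0  r:4+0->4  c:2·3+0->6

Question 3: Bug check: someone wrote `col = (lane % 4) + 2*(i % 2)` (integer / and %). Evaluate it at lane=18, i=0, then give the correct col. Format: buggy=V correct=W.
`(lane % 4) + 2*(i % 2)`[18,0]=>2
lane 18=>18/4=4, 18 mod 4=2
i=0  r:4+0=>4  c:2·2+0=>4
col: 2 vs 4

buggy=2 correct=4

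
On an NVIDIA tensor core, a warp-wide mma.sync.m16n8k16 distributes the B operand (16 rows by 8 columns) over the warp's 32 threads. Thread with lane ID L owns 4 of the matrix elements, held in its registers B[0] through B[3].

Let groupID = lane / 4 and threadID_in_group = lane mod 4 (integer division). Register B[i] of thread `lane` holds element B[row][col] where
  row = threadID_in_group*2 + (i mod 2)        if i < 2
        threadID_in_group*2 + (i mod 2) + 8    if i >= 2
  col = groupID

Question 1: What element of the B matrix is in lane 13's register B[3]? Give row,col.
11,3

L=13->gid=13>>2=3, tid=13&3=1
[3]->row 1·2+1+8=11  col gid=3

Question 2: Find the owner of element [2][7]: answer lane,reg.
29,0

c=7→G=7  r=2→rhi=0,T=1,p=0
L=7*4+1=29  i=0*2+0=0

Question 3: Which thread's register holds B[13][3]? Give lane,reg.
14,3

c=3→G=3  r=13→rhi=1,T=2,p=1
L=3*4+2=14  i=1*2+1=3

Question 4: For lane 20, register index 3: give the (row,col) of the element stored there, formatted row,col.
lane 20=>20/4=5, 20 mod 4=0
i=3  r:2·0+1+8=>9  c:5

9,5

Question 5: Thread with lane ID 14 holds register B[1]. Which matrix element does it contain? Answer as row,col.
lane 14->14/4=3, 14 mod 4=2
i=1  r:2·2+1+0->5  c:3

5,3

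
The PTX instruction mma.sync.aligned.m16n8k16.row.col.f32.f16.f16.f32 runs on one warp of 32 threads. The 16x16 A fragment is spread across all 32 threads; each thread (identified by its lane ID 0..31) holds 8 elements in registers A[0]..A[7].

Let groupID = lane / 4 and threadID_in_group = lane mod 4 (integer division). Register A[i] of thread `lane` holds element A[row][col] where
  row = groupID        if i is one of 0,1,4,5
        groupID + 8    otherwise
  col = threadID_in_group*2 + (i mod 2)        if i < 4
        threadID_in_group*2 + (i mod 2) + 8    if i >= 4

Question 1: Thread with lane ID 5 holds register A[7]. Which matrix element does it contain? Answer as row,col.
9,11

lane 5->5/4=1, 5 mod 4=1
i=7  r:1+8->9  c:2·1+1+8->11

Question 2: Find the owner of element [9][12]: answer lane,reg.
6,6

r: 9->gid=1,r8=1  c: 12->c8=1,tid=2,i&1=0
L=1*4+2=6  i=1*4+1*2+0=6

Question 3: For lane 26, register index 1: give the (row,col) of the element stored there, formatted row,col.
lane 26: gid=6 (26/4), tid=2 (26%4)
i=1: r=6+0=6, c=2*2+1+0=5

6,5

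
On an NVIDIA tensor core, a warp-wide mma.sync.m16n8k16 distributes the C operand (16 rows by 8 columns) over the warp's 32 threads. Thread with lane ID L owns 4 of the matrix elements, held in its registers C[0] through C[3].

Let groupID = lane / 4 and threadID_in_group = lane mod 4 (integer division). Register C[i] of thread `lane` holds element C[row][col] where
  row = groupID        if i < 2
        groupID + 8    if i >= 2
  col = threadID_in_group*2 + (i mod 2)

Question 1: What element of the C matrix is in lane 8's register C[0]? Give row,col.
2,0

8: gr=2,th=0
[0] (2+0,0*2+0) = (2,0)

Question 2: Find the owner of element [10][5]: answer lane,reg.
10,3

r=10→G=2,rhi=1  c=5→T=2,p=1
L=2*4+2=10  i=1*2+1=3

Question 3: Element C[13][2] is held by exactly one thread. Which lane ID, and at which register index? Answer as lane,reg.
r:13=>grp=5,rB=1  c:2=>tig=1,lo=0
L=5*4+1=21  i=1*2+0=2

21,2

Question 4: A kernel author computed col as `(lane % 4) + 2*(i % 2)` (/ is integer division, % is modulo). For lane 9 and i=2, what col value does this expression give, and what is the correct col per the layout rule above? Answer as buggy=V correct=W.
buggy=1 correct=2

`(lane % 4) + 2*(i % 2)`[9,2]→1
lane 9: G=2 (9/4), T=1 (9%4)
i=2: r=2+8=10, c=1*2+0=2
col: 1 vs 2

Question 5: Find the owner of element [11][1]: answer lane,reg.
12,3

r=11⇒gr=3,Rb=1  c=1⇒th=0,odd=1
L=3*4+0=12  i=1*2+1=3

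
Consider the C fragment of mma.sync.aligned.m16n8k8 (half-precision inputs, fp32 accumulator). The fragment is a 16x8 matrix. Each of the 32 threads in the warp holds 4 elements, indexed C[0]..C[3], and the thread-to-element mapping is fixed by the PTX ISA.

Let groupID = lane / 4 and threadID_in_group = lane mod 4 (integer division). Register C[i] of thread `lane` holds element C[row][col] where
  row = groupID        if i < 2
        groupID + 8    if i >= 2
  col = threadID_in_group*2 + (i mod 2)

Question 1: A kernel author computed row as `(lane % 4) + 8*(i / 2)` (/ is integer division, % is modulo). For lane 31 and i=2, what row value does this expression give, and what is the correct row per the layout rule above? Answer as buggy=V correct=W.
buggy=11 correct=15

`(lane % 4) + 8*(i / 2)`[31,2]->11
lane 31: gid=7 (31/4), tid=3 (31%4)
i=2: r=7+8=15, c=3*2+0=6
row: 11 vs 15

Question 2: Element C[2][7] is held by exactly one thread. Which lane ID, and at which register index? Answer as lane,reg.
r: 2->gid=2,r8=0  c: 7->tid=3,i&1=1
L=2*4+3=11  i=0*2+1=1

11,1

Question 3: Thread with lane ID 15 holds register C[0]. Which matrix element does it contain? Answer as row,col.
lane 15: gid=3 (15/4), tid=3 (15%4)
i=0: r=3+0=3, c=3*2+0=6

3,6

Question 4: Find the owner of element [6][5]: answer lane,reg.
r=6⇒gr=6,Rb=0  c=5⇒th=2,odd=1
L=6*4+2=26  i=0*2+1=1

26,1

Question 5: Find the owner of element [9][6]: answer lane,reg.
r=9→G=1,rhi=1  c=6→T=3,p=0
L=1*4+3=7  i=1*2+0=2

7,2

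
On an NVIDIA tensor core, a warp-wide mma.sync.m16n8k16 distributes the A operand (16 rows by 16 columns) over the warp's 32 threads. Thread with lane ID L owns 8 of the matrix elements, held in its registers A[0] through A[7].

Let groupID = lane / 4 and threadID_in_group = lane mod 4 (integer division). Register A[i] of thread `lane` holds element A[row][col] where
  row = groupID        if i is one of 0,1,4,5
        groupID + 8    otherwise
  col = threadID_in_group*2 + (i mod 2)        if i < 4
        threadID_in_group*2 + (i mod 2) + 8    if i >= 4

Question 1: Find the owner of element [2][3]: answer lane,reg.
r=2->g=2,rb=0  c=3->cb=0,t=1,b0=1
L=2*4+1=9  i=0*4+0*2+1=1

9,1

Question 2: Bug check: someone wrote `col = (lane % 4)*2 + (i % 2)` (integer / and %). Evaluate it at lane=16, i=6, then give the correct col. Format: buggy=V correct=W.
`(lane % 4)*2 + (i % 2)`[16,6]=>0
L=16=>grp=16>>2=4, tig=16&3=0
[6]=>row 4+8=12  col 0·2+0+8=8
col: 0 vs 8

buggy=0 correct=8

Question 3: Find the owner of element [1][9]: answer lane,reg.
4,5

r=1->g=1,rb=0  c=9->cb=1,t=0,b0=1
L=1*4+0=4  i=1*4+0*2+1=5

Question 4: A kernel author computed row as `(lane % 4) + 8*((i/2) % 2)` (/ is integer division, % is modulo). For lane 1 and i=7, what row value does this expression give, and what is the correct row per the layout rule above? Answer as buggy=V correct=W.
buggy=9 correct=8

`(lane % 4) + 8*((i/2) % 2)`[1,7]=>9
lane 1=>1/4=0, 1 mod 4=1
i=7  r:0+8=>8  c:2·1+1+8=>11
row: 9 vs 8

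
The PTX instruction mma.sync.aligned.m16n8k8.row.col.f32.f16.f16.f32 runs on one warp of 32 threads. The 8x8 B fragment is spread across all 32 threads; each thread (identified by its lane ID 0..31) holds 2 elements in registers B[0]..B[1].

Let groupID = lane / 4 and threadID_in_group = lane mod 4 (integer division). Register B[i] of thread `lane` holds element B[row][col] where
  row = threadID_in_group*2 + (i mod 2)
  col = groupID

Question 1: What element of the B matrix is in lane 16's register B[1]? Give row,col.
lane 16: grp=4 (16/4), tig=0 (16%4)
i=1: r=0*2+1=1, c=grp=4

1,4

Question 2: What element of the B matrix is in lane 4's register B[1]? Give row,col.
lane 4: gid=1 (4/4), tid=0 (4%4)
i=1: r=0*2+1=1, c=gid=1

1,1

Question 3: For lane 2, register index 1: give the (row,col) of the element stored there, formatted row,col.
lane 2->2/4=0, 2 mod 4=2
i=1  r:2·2+1->5  c:0

5,0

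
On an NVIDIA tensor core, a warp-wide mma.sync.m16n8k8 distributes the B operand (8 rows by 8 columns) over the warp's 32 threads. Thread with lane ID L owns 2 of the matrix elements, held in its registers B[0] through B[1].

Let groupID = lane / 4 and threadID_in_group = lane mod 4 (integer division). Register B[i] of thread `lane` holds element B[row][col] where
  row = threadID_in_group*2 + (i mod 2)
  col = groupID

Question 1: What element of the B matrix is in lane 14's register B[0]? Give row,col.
lane 14: gr=3 (14/4), th=2 (14%4)
i=0: r=2*2+0=4, c=gr=3

4,3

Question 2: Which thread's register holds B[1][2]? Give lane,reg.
8,1

c: 2->gid=2  r: 1->tid=0,i&1=1
L=2*4+0=8  i=1=1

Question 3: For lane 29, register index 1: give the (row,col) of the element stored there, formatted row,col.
L=29->gid=29>>2=7, tid=29&3=1
[1]->row 1·2+1=3  col gid=7

3,7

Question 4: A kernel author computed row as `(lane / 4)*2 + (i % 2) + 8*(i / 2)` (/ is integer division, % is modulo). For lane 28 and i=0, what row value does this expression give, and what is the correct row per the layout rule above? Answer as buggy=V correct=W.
buggy=14 correct=0

`(lane / 4)*2 + (i % 2) + 8*(i / 2)`[28,0]->14
L=28->gid=28>>2=7, tid=28&3=0
[0]->row 0·2+0=0  col gid=7
row: 14 vs 0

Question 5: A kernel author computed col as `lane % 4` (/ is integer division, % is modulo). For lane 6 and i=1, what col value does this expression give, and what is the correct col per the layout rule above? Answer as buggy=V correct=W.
buggy=2 correct=1

`lane % 4`[6,1]=>2
lane 6=>6/4=1, 6 mod 4=2
i=1  r:2·2+1=>5  c:1
col: 2 vs 1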